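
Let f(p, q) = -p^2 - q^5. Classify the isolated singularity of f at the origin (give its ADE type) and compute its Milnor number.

Type A_{4}, Milnor number mu = 4.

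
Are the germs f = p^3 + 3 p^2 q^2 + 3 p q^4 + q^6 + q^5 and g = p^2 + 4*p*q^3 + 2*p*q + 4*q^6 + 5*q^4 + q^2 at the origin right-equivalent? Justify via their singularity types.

No.

The Hessian of f at 0 has rank 0. Corank 2; j^3 = p^3 is a perfect cube, so E-series; the 5-jet and mu = 8 give E_8. The Hessian of g at 0 has rank 1. Corank 1: A-series; mu = 3 gives A_3. f is E_8 but g is A_3, hence not right-equivalent.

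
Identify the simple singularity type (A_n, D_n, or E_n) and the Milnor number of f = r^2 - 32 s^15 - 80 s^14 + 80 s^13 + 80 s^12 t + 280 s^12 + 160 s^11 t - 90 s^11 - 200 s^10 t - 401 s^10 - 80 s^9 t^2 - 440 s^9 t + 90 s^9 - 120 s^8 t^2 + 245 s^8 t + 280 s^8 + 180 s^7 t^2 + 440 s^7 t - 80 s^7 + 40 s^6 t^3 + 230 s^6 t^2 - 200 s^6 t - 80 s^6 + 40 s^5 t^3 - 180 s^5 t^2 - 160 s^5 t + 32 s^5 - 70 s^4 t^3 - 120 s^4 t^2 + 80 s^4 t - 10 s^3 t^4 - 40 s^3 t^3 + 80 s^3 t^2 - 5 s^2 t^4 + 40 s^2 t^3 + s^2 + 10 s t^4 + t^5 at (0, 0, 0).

Type A_{4}, Milnor number mu = 4.

The Hessian of f at 0 has rank 2. Corank 1: A-series; mu = 4 gives A_4.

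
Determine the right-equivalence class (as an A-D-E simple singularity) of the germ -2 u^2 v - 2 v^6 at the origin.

The Hessian of f at 0 is [[0, 0], [0, 0]] with rank 0, so corank 2. A Groebner basis of the Jacobian ideal J(f) in C{u,v} is {u^2/6 + v^5, u^3, u*v}; counting standard monomials gives mu = 7. Corank 2; j^3 = -2*u^2*v has shape L^2 M (L != M), so D-series; mu = 7 gives D_7.

D_7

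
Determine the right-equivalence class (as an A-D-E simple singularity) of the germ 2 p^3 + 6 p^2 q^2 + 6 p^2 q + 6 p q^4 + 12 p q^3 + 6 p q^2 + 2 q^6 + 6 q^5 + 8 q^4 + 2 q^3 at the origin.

E6

The Hessian of f at 0 has rank 0. Corank 2; j^3 = 2*(p + q)^3 is a perfect cube, so E-series; the 4-jet and mu = 6 give E_6.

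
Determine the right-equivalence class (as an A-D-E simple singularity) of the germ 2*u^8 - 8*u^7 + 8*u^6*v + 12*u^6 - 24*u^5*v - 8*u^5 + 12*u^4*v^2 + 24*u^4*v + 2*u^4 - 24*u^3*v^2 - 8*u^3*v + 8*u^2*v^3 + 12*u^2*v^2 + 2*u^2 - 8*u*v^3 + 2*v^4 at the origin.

The Hessian of f at 0 has rank 1. Corank 1: A-series; mu = 3 gives A_3.

A_3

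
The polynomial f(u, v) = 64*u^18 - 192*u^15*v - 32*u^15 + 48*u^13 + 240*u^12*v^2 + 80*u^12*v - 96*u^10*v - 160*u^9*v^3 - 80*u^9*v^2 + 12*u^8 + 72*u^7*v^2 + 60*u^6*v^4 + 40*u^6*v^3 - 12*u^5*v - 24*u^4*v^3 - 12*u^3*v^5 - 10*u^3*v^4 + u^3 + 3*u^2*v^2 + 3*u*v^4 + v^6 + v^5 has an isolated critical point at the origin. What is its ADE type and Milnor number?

Type E_{8}, Milnor number mu = 8.

The Hessian of f at 0 is [[0, 0], [0, 0]] with rank 0, so corank 2. A Groebner basis of the Jacobian ideal J(f) in C{u,v} is {v^4, u^3, u^2/2 + u*v^2}; counting standard monomials gives mu = 8. Corank 2; j^3 = u^3 is a perfect cube, so E-series; the 5-jet and mu = 8 give E_8.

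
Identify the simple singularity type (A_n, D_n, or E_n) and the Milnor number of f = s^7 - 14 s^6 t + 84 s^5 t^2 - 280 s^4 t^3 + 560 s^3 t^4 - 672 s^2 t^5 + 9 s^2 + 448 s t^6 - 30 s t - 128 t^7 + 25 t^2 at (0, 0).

Type A6, Milnor number mu = 6.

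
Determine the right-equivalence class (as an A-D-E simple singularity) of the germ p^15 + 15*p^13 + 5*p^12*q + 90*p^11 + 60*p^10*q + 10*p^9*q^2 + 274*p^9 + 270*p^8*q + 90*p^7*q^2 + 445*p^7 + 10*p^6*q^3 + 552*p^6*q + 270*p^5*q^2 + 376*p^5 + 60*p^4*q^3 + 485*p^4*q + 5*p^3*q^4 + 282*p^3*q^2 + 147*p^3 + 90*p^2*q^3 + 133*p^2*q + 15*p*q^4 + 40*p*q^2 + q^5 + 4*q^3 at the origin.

The Hessian of f at 0 has rank 0. Corank 2; j^3 = (3*p + q)*(7*p + 2*q)^2 has shape L^2 M (L != M), so D-series; mu = 6 gives D_6.

D6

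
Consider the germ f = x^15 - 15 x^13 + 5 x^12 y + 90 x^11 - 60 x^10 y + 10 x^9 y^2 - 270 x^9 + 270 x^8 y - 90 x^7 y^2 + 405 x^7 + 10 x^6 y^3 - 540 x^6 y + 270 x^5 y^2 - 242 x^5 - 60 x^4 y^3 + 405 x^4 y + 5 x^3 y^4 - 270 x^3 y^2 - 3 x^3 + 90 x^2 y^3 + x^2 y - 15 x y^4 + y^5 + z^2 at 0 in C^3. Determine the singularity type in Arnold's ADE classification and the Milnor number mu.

Type D_{6}, Milnor number mu = 6.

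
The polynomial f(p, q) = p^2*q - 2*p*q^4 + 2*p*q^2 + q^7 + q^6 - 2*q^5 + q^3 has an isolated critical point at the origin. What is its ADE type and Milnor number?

The Hessian of f at 0 is [[0, 0], [0, 0]] with rank 0, so corank 2. A Groebner basis of the Jacobian ideal J(f) in C{p,q} is {-p*q + q^4 - q^2, p^3 + p^2/2 + p*q + q^3 + q^2/2, p^2*q - p^2/3 - 2*p*q/3 - q^3 - q^2/3, p^2/6 + p*q^2 + p*q/3 + q^3 + q^2/6}; counting standard monomials gives mu = 7. Corank 2; j^3 = q*(p + q)^2 has shape L^2 M (L != M), so D-series; mu = 7 gives D_7.

Type D_{7}, Milnor number mu = 7.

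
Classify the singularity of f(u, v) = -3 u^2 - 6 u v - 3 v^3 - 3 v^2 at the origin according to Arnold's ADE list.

A_2

The Hessian of f at 0 has rank 1. Corank 1: A-series; mu = 2 gives A_2.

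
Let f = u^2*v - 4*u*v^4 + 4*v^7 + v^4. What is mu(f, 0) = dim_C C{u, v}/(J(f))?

5

The Hessian of f at 0 is [[0, 0], [0, 0]] with rank 0, so corank 2. A Groebner basis of the Jacobian ideal J(f) in C{u,v} is {u^3, u^2/4 + v^3, u*v}; counting standard monomials gives mu = 5. Corank 2; j^3 = u^2*v has shape L^2 M (L != M), so D-series; mu = 5 gives D_5.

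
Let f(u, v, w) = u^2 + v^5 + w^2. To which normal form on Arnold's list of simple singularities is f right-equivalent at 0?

A_{4}

The Hessian of f at 0 has rank 2. Corank 1: A-series; mu = 4 gives A_4.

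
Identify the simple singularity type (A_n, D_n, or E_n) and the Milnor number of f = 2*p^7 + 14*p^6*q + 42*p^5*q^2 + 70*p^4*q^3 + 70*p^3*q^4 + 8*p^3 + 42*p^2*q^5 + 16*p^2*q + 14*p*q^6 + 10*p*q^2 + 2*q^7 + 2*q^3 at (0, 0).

Type D8, Milnor number mu = 8.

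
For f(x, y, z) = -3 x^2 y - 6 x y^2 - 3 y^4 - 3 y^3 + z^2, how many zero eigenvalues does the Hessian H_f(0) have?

The Hessian at 0 is [[0, 0, 0], [0, 0, 0], [0, 0, 2]] of rank 1; hence corank 2.

2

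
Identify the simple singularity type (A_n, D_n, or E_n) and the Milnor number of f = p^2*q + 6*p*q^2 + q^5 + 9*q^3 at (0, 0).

Type D6, Milnor number mu = 6.

The Hessian of f at 0 has rank 0. Corank 2; j^3 = q*(p + 3*q)^2 has shape L^2 M (L != M), so D-series; mu = 6 gives D_6.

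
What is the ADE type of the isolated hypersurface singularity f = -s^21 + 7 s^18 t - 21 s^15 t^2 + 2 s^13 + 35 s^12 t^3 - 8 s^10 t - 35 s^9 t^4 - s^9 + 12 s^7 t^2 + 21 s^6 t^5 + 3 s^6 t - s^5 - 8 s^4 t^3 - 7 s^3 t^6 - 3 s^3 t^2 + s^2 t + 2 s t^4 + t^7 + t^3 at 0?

D_{4}

The Hessian of f at 0 is [[0, 0], [0, 0]] with rank 0, so corank 2. A Groebner basis of the Jacobian ideal J(f) in C{s,t} is {t^3, s^2 + 3*t^2, s*t}; counting standard monomials gives mu = 4. Corank 2; j^3 = t*(s^2 + t^2) splits into three distinct lines over C (the quadratic factor has nonzero discriminant), so D_4.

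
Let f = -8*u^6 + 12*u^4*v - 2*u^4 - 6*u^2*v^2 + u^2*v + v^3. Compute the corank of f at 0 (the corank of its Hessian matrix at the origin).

2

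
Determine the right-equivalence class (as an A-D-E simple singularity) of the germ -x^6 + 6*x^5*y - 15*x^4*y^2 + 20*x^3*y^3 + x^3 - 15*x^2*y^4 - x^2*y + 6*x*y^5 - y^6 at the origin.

The Hessian of f at 0 is [[0, 0], [0, 0]] with rank 0, so corank 2. A Groebner basis of the Jacobian ideal J(f) in C{x,y} is {x*y/6 + y^5, x*y^2, x^2 - x*y}; counting standard monomials gives mu = 7. Corank 2; j^3 = x^2*(x - y) has shape L^2 M (L != M), so D-series; mu = 7 gives D_7.

D7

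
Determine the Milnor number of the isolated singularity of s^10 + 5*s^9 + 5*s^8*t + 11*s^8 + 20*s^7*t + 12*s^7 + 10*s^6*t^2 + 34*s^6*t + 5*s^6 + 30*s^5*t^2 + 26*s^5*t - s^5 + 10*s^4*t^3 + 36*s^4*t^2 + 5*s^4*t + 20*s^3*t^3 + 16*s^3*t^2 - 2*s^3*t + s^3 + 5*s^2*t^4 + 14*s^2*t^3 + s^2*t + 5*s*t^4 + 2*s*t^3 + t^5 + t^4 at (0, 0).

5

The Hessian of f at 0 has rank 0. Corank 2; j^3 = s^2*(s + t) has shape L^2 M (L != M), so D-series; mu = 5 gives D_5.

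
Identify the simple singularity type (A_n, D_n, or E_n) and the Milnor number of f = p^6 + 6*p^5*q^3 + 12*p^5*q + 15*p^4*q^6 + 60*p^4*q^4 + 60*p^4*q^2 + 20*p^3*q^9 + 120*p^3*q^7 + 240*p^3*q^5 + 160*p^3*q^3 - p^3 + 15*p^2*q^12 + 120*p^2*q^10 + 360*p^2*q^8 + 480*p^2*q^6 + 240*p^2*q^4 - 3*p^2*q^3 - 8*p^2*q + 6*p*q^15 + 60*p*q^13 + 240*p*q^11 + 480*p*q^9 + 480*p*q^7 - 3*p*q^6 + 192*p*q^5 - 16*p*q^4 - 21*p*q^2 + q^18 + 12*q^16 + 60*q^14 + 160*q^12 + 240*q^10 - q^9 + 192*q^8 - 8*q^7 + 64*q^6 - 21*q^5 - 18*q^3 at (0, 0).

Type D_{7}, Milnor number mu = 7.

The Hessian of f at 0 is [[0, 0], [0, 0]] with rank 0, so corank 2. A Groebner basis of the Jacobian ideal J(f) in C{p,q} is {-p^2 - 5*p*q + q^4 - 6*q^2, p^3 - 9*p^2/2 - 27*p*q + 27*q^3 - 81*q^2/2, p^2*q + p^2 + 6*p*q - 9*q^3 + 9*q^2, -p^2/6 + p*q^2 - p*q + 3*q^3 - 3*q^2/2}; counting standard monomials gives mu = 7. Corank 2; j^3 = -(p + 2*q)*(p + 3*q)^2 has shape L^2 M (L != M), so D-series; mu = 7 gives D_7.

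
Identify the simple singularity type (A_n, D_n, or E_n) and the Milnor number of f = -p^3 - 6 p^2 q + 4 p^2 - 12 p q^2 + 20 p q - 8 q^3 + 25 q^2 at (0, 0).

Type A_{2}, Milnor number mu = 2.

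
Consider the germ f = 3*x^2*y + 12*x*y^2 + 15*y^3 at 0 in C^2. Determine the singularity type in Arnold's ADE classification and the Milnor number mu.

Type D_4, Milnor number mu = 4.

The Hessian of f at 0 is [[0, 0], [0, 0]] with rank 0, so corank 2. A Groebner basis of the Jacobian ideal J(f) in C{x,y} is {y^3, x^2 - y^2, x*y + 2*y^2}; counting standard monomials gives mu = 4. Corank 2; j^3 = 3*y*(x^2 + 4*x*y + 5*y^2) splits into three distinct lines over C (the quadratic factor has nonzero discriminant), so D_4.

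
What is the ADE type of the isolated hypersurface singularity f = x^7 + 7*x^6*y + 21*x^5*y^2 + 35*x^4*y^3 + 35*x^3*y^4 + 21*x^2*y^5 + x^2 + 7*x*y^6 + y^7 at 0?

The Hessian of f at 0 has rank 1. Corank 1: A-series; mu = 6 gives A_6.

A_6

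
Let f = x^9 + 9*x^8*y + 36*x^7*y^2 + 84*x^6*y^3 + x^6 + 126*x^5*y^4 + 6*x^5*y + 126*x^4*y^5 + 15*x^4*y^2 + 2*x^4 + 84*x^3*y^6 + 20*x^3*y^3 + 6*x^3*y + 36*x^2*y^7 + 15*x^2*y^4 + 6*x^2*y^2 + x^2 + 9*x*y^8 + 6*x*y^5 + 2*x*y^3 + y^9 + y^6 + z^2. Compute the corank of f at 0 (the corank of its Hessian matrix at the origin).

The Hessian at 0 is [[2, 0, 0], [0, 0, 0], [0, 0, 2]] of rank 2; hence corank 1.

1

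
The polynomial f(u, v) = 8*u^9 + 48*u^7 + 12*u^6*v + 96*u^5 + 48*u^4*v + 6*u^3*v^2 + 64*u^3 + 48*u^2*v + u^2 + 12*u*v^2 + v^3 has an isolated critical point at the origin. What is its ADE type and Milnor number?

Type A_{2}, Milnor number mu = 2.

The Hessian of f at 0 has rank 1. Corank 1: A-series; mu = 2 gives A_2.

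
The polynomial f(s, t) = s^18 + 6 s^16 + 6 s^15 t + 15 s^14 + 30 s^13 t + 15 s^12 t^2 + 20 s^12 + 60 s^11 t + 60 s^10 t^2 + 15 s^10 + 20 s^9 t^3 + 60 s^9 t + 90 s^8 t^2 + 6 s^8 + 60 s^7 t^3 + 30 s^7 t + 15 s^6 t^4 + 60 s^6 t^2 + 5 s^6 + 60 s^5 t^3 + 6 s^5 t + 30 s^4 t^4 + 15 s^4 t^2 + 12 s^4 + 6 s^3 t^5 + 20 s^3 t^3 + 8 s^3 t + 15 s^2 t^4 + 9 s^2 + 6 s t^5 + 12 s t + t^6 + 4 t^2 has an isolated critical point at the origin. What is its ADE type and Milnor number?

Type A_5, Milnor number mu = 5.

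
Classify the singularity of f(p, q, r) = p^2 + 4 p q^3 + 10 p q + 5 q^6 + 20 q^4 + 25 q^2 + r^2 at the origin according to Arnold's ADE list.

A_{5}

The Hessian of f at 0 has rank 2. Corank 1: A-series; mu = 5 gives A_5.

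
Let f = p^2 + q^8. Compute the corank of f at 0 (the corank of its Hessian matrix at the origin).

1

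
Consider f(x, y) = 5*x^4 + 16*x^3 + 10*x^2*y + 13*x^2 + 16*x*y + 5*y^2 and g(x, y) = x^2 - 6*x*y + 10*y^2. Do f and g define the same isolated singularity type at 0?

Yes.

The Hessian of f at 0 has rank 2. Corank 0: nondegenerate Morse point, so A_1. The Hessian of g at 0 has rank 2. Corank 0: nondegenerate Morse point, so A_1. Both have type A_1, hence right-equivalent.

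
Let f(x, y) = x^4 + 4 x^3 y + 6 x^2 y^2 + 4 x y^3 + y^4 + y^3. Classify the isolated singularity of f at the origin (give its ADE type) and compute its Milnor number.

Type E_6, Milnor number mu = 6.

The Hessian of f at 0 has rank 0. Corank 2; j^3 = y^3 is a perfect cube, so E-series; the 4-jet and mu = 6 give E_6.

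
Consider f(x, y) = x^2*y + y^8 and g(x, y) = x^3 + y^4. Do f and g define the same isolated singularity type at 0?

No.

The Hessian of f at 0 is [[0, 0], [0, 0]] with rank 0, so corank 2. A Groebner basis of the Jacobian ideal J(f) in C{x,y} is {x^2/8 + y^7, x^3, x*y}; counting standard monomials gives mu = 9. Corank 2; j^3 = x^2*y has shape L^2 M (L != M), so D-series; mu = 9 gives D_9. The Hessian of g at 0 is [[0, 0], [0, 0]] with rank 0, so corank 2. A Groebner basis of the Jacobian ideal J(g) in C{x,y} is {y^3, x^2}; counting standard monomials gives mu = 6. Corank 2; j^3 = x^3 is a perfect cube, so E-series; the 4-jet and mu = 6 give E_6. f is D_9 but g is E_6, hence not right-equivalent.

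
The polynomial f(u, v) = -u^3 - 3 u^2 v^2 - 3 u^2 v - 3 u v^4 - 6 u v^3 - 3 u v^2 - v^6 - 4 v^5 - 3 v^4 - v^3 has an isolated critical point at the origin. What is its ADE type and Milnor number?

Type E_8, Milnor number mu = 8.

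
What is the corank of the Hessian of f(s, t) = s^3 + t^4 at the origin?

2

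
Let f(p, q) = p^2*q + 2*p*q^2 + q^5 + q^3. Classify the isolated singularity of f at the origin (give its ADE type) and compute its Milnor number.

Type D_6, Milnor number mu = 6.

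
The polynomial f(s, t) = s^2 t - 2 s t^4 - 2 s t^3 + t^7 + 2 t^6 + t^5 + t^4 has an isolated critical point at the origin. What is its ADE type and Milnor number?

The Hessian of f at 0 has rank 0. Corank 2; j^3 = s^2*t has shape L^2 M (L != M), so D-series; mu = 5 gives D_5.

Type D_{5}, Milnor number mu = 5.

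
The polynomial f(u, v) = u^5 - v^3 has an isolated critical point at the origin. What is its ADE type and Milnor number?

Type E8, Milnor number mu = 8.

The Hessian of f at 0 has rank 0. Corank 2; j^3 = -v^3 is a perfect cube, so E-series; the 5-jet and mu = 8 give E_8.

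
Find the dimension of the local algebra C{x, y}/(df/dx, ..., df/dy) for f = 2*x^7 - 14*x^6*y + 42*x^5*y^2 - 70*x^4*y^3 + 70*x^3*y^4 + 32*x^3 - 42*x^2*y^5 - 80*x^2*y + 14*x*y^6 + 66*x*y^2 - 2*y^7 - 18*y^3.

The Hessian of f at 0 has rank 0. Corank 2; j^3 = 2*(x - y)*(4*x - 3*y)^2 has shape L^2 M (L != M), so D-series; mu = 8 gives D_8.

8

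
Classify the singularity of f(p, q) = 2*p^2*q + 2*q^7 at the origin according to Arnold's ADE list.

D8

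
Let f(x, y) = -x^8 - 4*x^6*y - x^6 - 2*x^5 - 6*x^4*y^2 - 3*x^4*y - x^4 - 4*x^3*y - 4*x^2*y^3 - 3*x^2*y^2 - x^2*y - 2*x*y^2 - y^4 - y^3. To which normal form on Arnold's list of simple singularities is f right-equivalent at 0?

D_{5}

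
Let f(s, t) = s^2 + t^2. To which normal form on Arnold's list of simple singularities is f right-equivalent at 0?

The Hessian of f at 0 has rank 2. Corank 0: nondegenerate Morse point, so A_1.

A1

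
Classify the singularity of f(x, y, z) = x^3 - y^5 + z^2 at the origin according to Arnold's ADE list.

E_8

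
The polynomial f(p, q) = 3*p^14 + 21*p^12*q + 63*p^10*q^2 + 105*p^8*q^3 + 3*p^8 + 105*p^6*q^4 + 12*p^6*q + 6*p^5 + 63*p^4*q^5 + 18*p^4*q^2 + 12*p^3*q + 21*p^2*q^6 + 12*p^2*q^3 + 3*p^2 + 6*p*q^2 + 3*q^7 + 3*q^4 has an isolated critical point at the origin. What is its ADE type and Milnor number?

The Hessian of f at 0 has rank 1. Corank 1: A-series; mu = 6 gives A_6.

Type A_6, Milnor number mu = 6.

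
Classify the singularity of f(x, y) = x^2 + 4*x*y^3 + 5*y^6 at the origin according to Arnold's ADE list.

A_{5}

The Hessian of f at 0 is [[2, 0], [0, 0]] with rank 1, so corank 1. A Groebner basis of the Jacobian ideal J(f) in C{x,y} is {x*y^2, x/2 + y^3, x^2}; counting standard monomials gives mu = 5. Corank 1: A-series; mu = 5 gives A_5.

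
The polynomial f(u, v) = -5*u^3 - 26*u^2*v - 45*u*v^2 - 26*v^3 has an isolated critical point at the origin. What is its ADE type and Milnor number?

Type D_{4}, Milnor number mu = 4.

The Hessian of f at 0 has rank 0. Corank 2; j^3 = -(u + 2*v)*(5*u^2 + 16*u*v + 13*v^2) splits into three distinct lines over C (the quadratic factor has nonzero discriminant), so D_4.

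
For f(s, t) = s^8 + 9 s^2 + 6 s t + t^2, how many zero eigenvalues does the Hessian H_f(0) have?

1

Hessian at 0 has rank 1.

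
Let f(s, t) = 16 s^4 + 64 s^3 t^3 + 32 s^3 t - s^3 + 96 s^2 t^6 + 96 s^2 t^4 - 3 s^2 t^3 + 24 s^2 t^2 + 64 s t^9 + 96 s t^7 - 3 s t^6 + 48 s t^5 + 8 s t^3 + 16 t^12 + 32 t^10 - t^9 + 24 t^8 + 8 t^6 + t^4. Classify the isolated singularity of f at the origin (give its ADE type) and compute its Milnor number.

The Hessian of f at 0 has rank 0. Corank 2; j^3 = -s^3 is a perfect cube, so E-series; the 4-jet and mu = 6 give E_6.

Type E_{6}, Milnor number mu = 6.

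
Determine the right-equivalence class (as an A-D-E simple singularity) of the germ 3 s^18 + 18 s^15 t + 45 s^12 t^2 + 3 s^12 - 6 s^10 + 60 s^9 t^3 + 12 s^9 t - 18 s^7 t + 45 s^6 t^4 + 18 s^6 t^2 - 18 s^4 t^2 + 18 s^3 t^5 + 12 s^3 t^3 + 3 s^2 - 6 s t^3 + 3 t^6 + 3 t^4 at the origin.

The Hessian of f at 0 has rank 1. Corank 1: A-series; mu = 3 gives A_3.

A_3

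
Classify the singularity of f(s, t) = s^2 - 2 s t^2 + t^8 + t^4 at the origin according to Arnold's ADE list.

The Hessian of f at 0 has rank 1. Corank 1: A-series; mu = 7 gives A_7.

A_{7}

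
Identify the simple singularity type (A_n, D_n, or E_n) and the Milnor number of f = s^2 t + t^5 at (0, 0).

The Hessian of f at 0 has rank 0. Corank 2; j^3 = s^2*t has shape L^2 M (L != M), so D-series; mu = 6 gives D_6.

Type D_{6}, Milnor number mu = 6.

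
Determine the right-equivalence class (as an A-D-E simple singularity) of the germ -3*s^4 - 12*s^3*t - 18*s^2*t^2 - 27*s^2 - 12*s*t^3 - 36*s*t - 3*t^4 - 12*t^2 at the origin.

A_{3}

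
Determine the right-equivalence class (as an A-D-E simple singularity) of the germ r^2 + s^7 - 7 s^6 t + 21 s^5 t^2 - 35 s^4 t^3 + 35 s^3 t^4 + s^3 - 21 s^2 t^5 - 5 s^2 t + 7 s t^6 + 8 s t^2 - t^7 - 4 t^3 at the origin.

D_{8}

The Hessian of f at 0 is [[0, 0, 0], [0, 0, 0], [0, 0, 2]] with rank 1, so corank 2. A Groebner basis of the Jacobian ideal J(f) in C{s,t,r} is {-s*t/7 + t^6 + 2*t^2/7, s*t^2 - 2*t^3, s^2 - 3*s*t + 2*t^2, r}; counting standard monomials gives mu = 8. Corank 2; j^3 = (s - 2*t)^2*(s - t) has shape L^2 M (L != M), so D-series; mu = 8 gives D_8.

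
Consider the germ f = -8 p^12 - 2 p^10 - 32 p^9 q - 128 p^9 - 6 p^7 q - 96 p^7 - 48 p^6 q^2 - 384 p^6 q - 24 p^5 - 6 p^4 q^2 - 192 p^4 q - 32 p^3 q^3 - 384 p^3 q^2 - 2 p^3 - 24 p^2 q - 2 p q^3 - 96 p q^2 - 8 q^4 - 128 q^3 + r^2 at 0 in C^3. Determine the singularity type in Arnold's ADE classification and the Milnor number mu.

The Hessian of f at 0 is [[0, 0, 0], [0, 0, 0], [0, 0, 2]] with rank 1, so corank 2. A Groebner basis of the Jacobian ideal J(f) in C{p,q,r} is {p^3 + 12*p^2*q + 384*p^2 + 3072*p*q + 6144*q^2, -12*p^2 + p*q^2 - 96*p*q - 192*q^2, 3*p^2 + 24*p*q + q^3 + 48*q^2, r}; counting standard monomials gives mu = 7. Corank 2; j^3 = -2*(p + 4*q)^3 is a perfect cube, so E-series; the 4-jet and mu = 7 give E_7.

Type E7, Milnor number mu = 7.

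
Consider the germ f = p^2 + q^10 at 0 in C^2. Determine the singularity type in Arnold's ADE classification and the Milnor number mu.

Type A_{9}, Milnor number mu = 9.

The Hessian of f at 0 has rank 1. Corank 1: A-series; mu = 9 gives A_9.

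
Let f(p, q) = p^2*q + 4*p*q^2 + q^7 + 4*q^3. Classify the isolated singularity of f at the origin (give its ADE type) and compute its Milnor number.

Type D8, Milnor number mu = 8.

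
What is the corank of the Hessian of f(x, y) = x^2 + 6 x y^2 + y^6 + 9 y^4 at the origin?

1

Hessian at 0 has rank 1.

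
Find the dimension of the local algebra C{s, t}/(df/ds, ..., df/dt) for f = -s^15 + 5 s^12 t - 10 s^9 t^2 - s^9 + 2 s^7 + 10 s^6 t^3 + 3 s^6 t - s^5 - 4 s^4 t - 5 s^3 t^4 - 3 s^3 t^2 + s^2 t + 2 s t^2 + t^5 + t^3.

The Hessian of f at 0 has rank 0. Corank 2; j^3 = t*(s + t)^2 has shape L^2 M (L != M), so D-series; mu = 6 gives D_6.

6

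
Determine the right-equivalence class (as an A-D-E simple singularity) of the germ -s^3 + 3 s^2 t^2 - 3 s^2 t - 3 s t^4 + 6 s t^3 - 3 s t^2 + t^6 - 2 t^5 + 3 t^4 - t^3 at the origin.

E8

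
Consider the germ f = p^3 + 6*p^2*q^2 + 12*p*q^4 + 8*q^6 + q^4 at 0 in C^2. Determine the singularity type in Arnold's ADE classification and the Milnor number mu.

Type E_6, Milnor number mu = 6.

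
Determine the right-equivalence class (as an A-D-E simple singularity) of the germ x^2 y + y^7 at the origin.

The Hessian of f at 0 is [[0, 0], [0, 0]] with rank 0, so corank 2. A Groebner basis of the Jacobian ideal J(f) in C{x,y} is {x^2/7 + y^6, x^3, x*y}; counting standard monomials gives mu = 8. Corank 2; j^3 = x^2*y has shape L^2 M (L != M), so D-series; mu = 8 gives D_8.

D_{8}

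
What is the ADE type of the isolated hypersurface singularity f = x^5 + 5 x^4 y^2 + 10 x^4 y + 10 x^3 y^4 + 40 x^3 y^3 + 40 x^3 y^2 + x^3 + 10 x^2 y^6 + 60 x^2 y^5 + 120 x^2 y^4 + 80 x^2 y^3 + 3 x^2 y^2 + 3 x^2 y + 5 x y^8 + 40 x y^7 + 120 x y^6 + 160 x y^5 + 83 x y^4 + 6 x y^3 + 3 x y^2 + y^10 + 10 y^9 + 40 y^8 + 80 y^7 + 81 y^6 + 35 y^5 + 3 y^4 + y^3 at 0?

The Hessian of f at 0 is [[0, 0], [0, 0]] with rank 0, so corank 2. A Groebner basis of the Jacobian ideal J(f) in C{x,y} is {-5*x^2/4 + x*y^3 - 5*x*y^2/2 - 5*x*y/2 - 5*y^3/2 - 5*y^2/4, x^2 + 2*x*y^2 + 2*x*y + y^4 + 2*y^3 + y^2, x^3 - 3*x^2/2 - 6*x*y^2 - 3*x*y - 5*y^3 - 3*y^2/2, x^2*y + x^2/2 + 3*x*y^2 + x*y + 2*y^3 + y^2/2}; counting standard monomials gives mu = 8. Corank 2; j^3 = (x + y)^3 is a perfect cube, so E-series; the 5-jet and mu = 8 give E_8.

E_8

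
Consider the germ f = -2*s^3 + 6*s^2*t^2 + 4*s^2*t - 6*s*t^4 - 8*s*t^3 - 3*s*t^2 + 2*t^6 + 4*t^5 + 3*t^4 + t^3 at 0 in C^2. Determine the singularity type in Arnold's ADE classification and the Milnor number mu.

Type D_4, Milnor number mu = 4.

The Hessian of f at 0 has rank 0. Corank 2; j^3 = -(s - t)*(2*s^2 - 2*s*t + t^2) splits into three distinct lines over C (the quadratic factor has nonzero discriminant), so D_4.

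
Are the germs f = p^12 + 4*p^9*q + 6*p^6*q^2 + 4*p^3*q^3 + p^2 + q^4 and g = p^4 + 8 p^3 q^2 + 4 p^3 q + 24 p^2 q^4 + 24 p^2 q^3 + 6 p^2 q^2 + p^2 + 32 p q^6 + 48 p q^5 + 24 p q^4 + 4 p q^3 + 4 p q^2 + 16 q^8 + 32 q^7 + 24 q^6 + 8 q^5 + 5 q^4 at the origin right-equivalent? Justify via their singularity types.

Yes.

The Hessian of f at 0 is [[2, 0], [0, 0]] with rank 1, so corank 1. A Groebner basis of the Jacobian ideal J(f) in C{p,q} is {q^3, p}; counting standard monomials gives mu = 3. Corank 1: A-series; mu = 3 gives A_3. The Hessian of g at 0 is [[2, 0], [0, 0]] with rank 1, so corank 1. A Groebner basis of the Jacobian ideal J(g) in C{p,q} is {p^2, p*q, p/2 + q^2}; counting standard monomials gives mu = 3. Corank 1: A-series; mu = 3 gives A_3. Both have type A_3, hence right-equivalent.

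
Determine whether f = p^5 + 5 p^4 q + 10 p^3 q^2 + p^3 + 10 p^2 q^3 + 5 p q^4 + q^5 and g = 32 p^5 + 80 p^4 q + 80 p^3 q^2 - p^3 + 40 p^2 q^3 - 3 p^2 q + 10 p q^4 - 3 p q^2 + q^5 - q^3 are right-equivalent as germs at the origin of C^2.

The Hessian of f at 0 has rank 0. Corank 2; j^3 = p^3 is a perfect cube, so E-series; the 5-jet and mu = 8 give E_8. The Hessian of g at 0 has rank 0. Corank 2; j^3 = -(p + q)^3 is a perfect cube, so E-series; the 5-jet and mu = 8 give E_8. Both have type E_8, hence right-equivalent.

Yes.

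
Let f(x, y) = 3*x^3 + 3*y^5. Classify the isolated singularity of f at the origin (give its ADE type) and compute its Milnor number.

The Hessian of f at 0 has rank 0. Corank 2; j^3 = 3*x^3 is a perfect cube, so E-series; the 5-jet and mu = 8 give E_8.

Type E_8, Milnor number mu = 8.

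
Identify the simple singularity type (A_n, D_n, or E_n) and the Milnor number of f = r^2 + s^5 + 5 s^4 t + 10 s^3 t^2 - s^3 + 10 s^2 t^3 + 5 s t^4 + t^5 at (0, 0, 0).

Type E_{8}, Milnor number mu = 8.

The Hessian of f at 0 is [[0, 0, 0], [0, 0, 0], [0, 0, 2]] with rank 1, so corank 2. A Groebner basis of the Jacobian ideal J(f) in C{s,t,r} is {t^5, s*t^3 + t^4/4, s^2, r}; counting standard monomials gives mu = 8. Corank 2; j^3 = -s^3 is a perfect cube, so E-series; the 5-jet and mu = 8 give E_8.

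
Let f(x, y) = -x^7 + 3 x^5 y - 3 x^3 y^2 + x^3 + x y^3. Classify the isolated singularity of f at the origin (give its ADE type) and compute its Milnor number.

Type E_{7}, Milnor number mu = 7.

The Hessian of f at 0 is [[0, 0], [0, 0]] with rank 0, so corank 2. A Groebner basis of the Jacobian ideal J(f) in C{x,y} is {x^3, x*y^2, 3*x^2 + y^3}; counting standard monomials gives mu = 7. Corank 2; j^3 = x^3 is a perfect cube, so E-series; the 4-jet and mu = 7 give E_7.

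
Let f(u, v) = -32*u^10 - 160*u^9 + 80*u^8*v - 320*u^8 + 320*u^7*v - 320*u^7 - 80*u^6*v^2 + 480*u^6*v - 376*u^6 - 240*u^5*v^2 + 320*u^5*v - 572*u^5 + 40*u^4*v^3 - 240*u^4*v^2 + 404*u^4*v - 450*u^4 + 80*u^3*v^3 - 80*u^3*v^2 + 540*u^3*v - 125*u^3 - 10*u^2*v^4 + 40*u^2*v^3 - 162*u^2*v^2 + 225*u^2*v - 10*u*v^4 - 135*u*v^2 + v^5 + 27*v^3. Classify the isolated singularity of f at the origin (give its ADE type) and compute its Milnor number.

The Hessian of f at 0 is [[0, 0], [0, 0]] with rank 0, so corank 2. A Groebner basis of the Jacobian ideal J(f) in C{u,v} is {71875*u^2/27216 + u*v^3 + 575*u*v^2/252 - 14375*u*v/4536 - 115*v^3/84 + 2875*v^2/3024, 15625*u^2/3402 + 250*u*v^2/63 - 3125*u*v/567 + v^4 - 50*v^3/21 + 625*v^2/378, u^3 + 5*u^2/28 - 162*u*v^2/175 - 3*u*v/14 + 297*v^3/875 + 9*v^2/140, u^2*v + 25*u^2/252 - 39*u*v^2/35 - 5*u*v/42 + 54*v^3/175 + v^2/28}; counting standard monomials gives mu = 8. Corank 2; j^3 = -(5*u - 3*v)^3 is a perfect cube, so E-series; the 5-jet and mu = 8 give E_8.

Type E_8, Milnor number mu = 8.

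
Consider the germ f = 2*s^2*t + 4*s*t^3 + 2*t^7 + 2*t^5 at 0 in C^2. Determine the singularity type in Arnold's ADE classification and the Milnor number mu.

Type D_{8}, Milnor number mu = 8.

The Hessian of f at 0 is [[0, 0], [0, 0]] with rank 0, so corank 2. A Groebner basis of the Jacobian ideal J(f) in C{s,t} is {s^2*t^2 + s^2/7 + s*t^2/7, s^3 - s^2/7 - s*t^2/7, s*t + t^3}; counting standard monomials gives mu = 8. Corank 2; j^3 = 2*s^2*t has shape L^2 M (L != M), so D-series; mu = 8 gives D_8.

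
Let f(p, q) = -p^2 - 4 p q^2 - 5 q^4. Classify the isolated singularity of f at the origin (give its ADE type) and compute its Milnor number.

Type A_3, Milnor number mu = 3.

The Hessian of f at 0 is [[-2, 0], [0, 0]] with rank 1, so corank 1. A Groebner basis of the Jacobian ideal J(f) in C{p,q} is {p^2, p*q, p/2 + q^2}; counting standard monomials gives mu = 3. Corank 1: A-series; mu = 3 gives A_3.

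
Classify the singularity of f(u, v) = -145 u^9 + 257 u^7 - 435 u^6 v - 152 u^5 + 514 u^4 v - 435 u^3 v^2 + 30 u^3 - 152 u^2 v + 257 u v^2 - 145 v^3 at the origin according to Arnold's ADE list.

D_{4}

The Hessian of f at 0 is [[0, 0], [0, 0]] with rank 0, so corank 2. A Groebner basis of the Jacobian ideal J(f) in C{u,v} is {v^3, u^2 - 71*v^2/26, u*v - 43*v^2/26}; counting standard monomials gives mu = 4. Corank 2; j^3 = (3*u - 5*v)*(10*u^2 - 34*u*v + 29*v^2) splits into three distinct lines over C (the quadratic factor has nonzero discriminant), so D_4.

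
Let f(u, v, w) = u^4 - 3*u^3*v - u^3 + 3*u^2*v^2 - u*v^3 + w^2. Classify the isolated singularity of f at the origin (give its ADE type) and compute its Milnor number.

Type E7, Milnor number mu = 7.

The Hessian of f at 0 is [[0, 0, 0], [0, 0, 0], [0, 0, 2]] with rank 1, so corank 2. A Groebner basis of the Jacobian ideal J(f) in C{u,v,w} is {3*u^2 + v^4 + v^3, u^3, u^2*v - u^2 - v^3/3, -2*u^2 + u*v^2 - 2*v^3/3, w}; counting standard monomials gives mu = 7. Corank 2; j^3 = -u^3 is a perfect cube, so E-series; the 4-jet and mu = 7 give E_7.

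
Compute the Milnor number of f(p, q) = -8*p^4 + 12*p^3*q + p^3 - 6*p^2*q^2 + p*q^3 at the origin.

7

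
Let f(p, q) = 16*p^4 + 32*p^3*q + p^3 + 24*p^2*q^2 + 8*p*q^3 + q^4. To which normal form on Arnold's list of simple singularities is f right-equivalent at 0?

E_6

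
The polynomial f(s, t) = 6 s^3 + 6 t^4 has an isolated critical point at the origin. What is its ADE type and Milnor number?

The Hessian of f at 0 has rank 0. Corank 2; j^3 = 6*s^3 is a perfect cube, so E-series; the 4-jet and mu = 6 give E_6.

Type E_6, Milnor number mu = 6.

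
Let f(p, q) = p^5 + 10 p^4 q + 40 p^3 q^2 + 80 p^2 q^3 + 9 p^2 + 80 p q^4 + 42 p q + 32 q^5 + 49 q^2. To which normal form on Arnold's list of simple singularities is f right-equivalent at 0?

A_{4}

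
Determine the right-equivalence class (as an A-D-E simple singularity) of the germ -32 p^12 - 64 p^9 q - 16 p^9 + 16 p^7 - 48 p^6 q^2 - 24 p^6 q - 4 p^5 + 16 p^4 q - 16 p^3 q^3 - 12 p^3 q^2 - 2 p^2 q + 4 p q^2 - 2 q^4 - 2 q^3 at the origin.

D_{5}

The Hessian of f at 0 has rank 0. Corank 2; j^3 = -2*q*(p - q)^2 has shape L^2 M (L != M), so D-series; mu = 5 gives D_5.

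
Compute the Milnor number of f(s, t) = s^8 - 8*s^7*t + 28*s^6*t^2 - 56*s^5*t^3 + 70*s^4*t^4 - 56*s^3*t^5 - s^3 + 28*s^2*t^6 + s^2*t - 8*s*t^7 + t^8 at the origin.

9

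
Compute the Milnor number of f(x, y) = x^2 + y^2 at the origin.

The Hessian of f at 0 is [[2, 0], [0, 2]] with rank 2, so corank 0. A Groebner basis of the Jacobian ideal J(f) in C{x,y} is {x, y}; counting standard monomials gives mu = 1. Corank 0: nondegenerate Morse point, so A_1.

1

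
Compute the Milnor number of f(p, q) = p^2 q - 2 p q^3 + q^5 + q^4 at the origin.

5

The Hessian of f at 0 has rank 0. Corank 2; j^3 = p^2*q has shape L^2 M (L != M), so D-series; mu = 5 gives D_5.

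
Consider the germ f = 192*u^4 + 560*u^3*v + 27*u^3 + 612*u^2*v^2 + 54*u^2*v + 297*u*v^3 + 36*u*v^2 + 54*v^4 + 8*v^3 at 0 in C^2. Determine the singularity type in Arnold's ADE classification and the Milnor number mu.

Type E_7, Milnor number mu = 7.

The Hessian of f at 0 has rank 0. Corank 2; j^3 = (3*u + 2*v)^3 is a perfect cube, so E-series; the 4-jet and mu = 7 give E_7.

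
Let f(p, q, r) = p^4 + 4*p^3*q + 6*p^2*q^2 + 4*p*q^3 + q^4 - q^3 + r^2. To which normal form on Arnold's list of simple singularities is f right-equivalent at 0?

E_6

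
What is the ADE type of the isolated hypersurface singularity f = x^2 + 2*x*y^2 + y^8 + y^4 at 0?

A7

The Hessian of f at 0 is [[2, 0], [0, 0]] with rank 1, so corank 1. A Groebner basis of the Jacobian ideal J(f) in C{x,y} is {x^4, x^3*y, x + y^2}; counting standard monomials gives mu = 7. Corank 1: A-series; mu = 7 gives A_7.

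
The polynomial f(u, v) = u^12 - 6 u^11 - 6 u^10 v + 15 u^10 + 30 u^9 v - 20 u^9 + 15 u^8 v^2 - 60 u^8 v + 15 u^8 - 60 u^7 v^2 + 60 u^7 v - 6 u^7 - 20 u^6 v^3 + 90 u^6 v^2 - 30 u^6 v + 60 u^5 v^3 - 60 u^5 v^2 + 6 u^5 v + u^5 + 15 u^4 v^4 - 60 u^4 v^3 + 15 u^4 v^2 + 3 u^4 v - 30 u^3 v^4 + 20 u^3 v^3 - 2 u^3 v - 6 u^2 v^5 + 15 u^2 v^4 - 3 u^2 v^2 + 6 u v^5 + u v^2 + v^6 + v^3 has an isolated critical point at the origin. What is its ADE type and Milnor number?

The Hessian of f at 0 is [[0, 0], [0, 0]] with rank 0, so corank 2. A Groebner basis of the Jacobian ideal J(f) in C{u,v} is {u^3 + 6*u*v^2 - u*v, u^2*v - 6*u*v^2 - v^2, v^3}; counting standard monomials gives mu = 7. Corank 2; j^3 = v^2*(u + v) has shape L^2 M (L != M), so D-series; mu = 7 gives D_7.

Type D_7, Milnor number mu = 7.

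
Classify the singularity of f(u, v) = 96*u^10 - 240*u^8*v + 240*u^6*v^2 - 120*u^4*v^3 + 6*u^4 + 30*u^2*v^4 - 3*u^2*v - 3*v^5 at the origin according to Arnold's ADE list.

D_6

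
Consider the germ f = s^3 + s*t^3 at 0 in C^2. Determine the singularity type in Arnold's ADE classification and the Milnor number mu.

Type E_{7}, Milnor number mu = 7.

The Hessian of f at 0 is [[0, 0], [0, 0]] with rank 0, so corank 2. A Groebner basis of the Jacobian ideal J(f) in C{s,t} is {s^3, s*t^2, 3*s^2 + t^3}; counting standard monomials gives mu = 7. Corank 2; j^3 = s^3 is a perfect cube, so E-series; the 4-jet and mu = 7 give E_7.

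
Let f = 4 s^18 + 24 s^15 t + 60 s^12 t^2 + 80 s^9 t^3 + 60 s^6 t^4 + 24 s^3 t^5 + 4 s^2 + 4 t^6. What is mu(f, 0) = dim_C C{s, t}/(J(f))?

The Hessian of f at 0 has rank 1. Corank 1: A-series; mu = 5 gives A_5.

5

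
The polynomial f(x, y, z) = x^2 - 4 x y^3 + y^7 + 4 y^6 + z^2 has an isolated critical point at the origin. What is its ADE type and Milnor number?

Type A_{6}, Milnor number mu = 6.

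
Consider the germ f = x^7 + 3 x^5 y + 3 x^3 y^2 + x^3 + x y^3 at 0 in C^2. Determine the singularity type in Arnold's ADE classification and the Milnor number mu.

The Hessian of f at 0 is [[0, 0], [0, 0]] with rank 0, so corank 2. A Groebner basis of the Jacobian ideal J(f) in C{x,y} is {x^3, x*y^2, 3*x^2 + y^3}; counting standard monomials gives mu = 7. Corank 2; j^3 = x^3 is a perfect cube, so E-series; the 4-jet and mu = 7 give E_7.

Type E_7, Milnor number mu = 7.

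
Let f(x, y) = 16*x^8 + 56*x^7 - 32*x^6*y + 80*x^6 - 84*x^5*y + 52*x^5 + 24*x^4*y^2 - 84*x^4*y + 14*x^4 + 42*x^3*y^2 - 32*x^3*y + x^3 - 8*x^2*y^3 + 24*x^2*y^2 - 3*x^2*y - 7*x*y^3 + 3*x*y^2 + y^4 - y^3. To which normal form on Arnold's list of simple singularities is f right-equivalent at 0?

The Hessian of f at 0 has rank 0. Corank 2; j^3 = (x - y)^3 is a perfect cube, so E-series; the 4-jet and mu = 7 give E_7.

E_7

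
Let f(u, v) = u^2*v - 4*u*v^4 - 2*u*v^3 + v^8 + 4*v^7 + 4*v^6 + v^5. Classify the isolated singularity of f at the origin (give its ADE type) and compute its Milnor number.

Type D9, Milnor number mu = 9.

The Hessian of f at 0 has rank 0. Corank 2; j^3 = u^2*v has shape L^2 M (L != M), so D-series; mu = 9 gives D_9.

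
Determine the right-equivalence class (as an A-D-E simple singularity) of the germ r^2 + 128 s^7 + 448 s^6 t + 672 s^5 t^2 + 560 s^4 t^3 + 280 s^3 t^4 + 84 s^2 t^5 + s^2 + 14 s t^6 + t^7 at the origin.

The Hessian of f at 0 has rank 2. Corank 1: A-series; mu = 6 gives A_6.

A_{6}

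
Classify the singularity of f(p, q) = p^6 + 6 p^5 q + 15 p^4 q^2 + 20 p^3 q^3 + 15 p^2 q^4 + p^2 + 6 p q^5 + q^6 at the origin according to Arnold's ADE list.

A_{5}

The Hessian of f at 0 is [[2, 0], [0, 0]] with rank 1, so corank 1. A Groebner basis of the Jacobian ideal J(f) in C{p,q} is {q^5, p}; counting standard monomials gives mu = 5. Corank 1: A-series; mu = 5 gives A_5.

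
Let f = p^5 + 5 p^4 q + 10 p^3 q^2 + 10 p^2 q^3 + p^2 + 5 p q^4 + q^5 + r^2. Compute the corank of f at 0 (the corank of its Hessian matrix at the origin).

1

Hessian at 0 has rank 2.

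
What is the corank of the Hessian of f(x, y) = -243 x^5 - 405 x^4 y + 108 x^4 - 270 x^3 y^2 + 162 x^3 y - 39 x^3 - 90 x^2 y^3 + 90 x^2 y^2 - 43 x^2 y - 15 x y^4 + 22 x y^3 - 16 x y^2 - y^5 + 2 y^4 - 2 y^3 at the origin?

Hessian at 0 has rank 0.

2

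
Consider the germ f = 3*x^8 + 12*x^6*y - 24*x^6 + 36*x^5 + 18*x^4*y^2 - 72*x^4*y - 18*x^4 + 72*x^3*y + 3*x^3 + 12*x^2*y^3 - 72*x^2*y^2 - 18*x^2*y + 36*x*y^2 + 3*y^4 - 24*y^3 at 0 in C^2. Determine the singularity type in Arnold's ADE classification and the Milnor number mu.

The Hessian of f at 0 is [[0, 0], [0, 0]] with rank 0, so corank 2. A Groebner basis of the Jacobian ideal J(f) in C{x,y} is {x^3 - 3*x^2/4 + 3*x*y - 3*y^2, x^2*y - x^2/4 + x*y - y^2, -x^2/16 + x*y^2 + x*y/4 - y^2/4, y^3}; counting standard monomials gives mu = 6. Corank 2; j^3 = 3*(x - 2*y)^3 is a perfect cube, so E-series; the 4-jet and mu = 6 give E_6.

Type E6, Milnor number mu = 6.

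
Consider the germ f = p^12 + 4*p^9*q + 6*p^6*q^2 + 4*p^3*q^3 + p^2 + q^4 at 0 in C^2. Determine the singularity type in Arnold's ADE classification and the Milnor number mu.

Type A3, Milnor number mu = 3.

The Hessian of f at 0 is [[2, 0], [0, 0]] with rank 1, so corank 1. A Groebner basis of the Jacobian ideal J(f) in C{p,q} is {q^3, p}; counting standard monomials gives mu = 3. Corank 1: A-series; mu = 3 gives A_3.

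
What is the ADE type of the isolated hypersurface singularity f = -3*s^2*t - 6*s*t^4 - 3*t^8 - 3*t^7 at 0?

The Hessian of f at 0 has rank 0. Corank 2; j^3 = -3*s^2*t has shape L^2 M (L != M), so D-series; mu = 9 gives D_9.

D_9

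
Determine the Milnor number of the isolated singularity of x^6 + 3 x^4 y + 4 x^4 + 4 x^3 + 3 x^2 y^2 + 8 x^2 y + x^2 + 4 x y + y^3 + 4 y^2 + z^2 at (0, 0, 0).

The Hessian of f at 0 has rank 2. Corank 1: A-series; mu = 2 gives A_2.

2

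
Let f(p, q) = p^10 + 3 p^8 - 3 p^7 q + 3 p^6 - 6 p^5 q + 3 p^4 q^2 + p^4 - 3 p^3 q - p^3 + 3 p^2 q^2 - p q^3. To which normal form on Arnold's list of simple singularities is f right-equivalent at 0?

E7

The Hessian of f at 0 is [[0, 0], [0, 0]] with rank 0, so corank 2. A Groebner basis of the Jacobian ideal J(f) in C{p,q} is {3*p^2 + q^4 + q^3, p^3, p^2*q - p^2 - q^3/3, -2*p^2 + p*q^2 - 2*q^3/3}; counting standard monomials gives mu = 7. Corank 2; j^3 = -p^3 is a perfect cube, so E-series; the 4-jet and mu = 7 give E_7.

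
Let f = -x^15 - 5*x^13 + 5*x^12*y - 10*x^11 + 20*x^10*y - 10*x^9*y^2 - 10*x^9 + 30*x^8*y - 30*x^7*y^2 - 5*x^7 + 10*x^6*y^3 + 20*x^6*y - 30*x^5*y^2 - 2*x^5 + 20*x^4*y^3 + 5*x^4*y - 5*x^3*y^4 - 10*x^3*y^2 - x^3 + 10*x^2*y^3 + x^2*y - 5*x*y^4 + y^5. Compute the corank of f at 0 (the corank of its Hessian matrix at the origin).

Hessian at 0 has rank 0.

2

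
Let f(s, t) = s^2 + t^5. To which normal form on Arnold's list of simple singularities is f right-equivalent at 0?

A4

The Hessian of f at 0 is [[2, 0], [0, 0]] with rank 1, so corank 1. A Groebner basis of the Jacobian ideal J(f) in C{s,t} is {t^4, s}; counting standard monomials gives mu = 4. Corank 1: A-series; mu = 4 gives A_4.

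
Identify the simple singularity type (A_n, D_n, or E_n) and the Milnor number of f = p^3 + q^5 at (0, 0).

Type E_{8}, Milnor number mu = 8.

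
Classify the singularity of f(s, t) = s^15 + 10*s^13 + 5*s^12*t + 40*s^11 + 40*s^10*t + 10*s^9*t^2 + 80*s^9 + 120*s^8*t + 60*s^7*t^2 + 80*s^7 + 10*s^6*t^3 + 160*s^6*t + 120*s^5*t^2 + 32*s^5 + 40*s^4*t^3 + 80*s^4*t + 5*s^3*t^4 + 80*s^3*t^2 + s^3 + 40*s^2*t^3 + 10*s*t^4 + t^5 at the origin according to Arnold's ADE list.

E_8

The Hessian of f at 0 has rank 0. Corank 2; j^3 = s^3 is a perfect cube, so E-series; the 5-jet and mu = 8 give E_8.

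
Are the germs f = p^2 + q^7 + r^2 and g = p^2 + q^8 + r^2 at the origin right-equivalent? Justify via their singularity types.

The Hessian of f at 0 is [[2, 0, 0], [0, 0, 0], [0, 0, 2]] with rank 2, so corank 1. A Groebner basis of the Jacobian ideal J(f) in C{p,q,r} is {q^6, p, r}; counting standard monomials gives mu = 6. Corank 1: A-series; mu = 6 gives A_6. The Hessian of g at 0 is [[2, 0, 0], [0, 0, 0], [0, 0, 2]] with rank 2, so corank 1. A Groebner basis of the Jacobian ideal J(g) in C{p,q,r} is {q^7, p, r}; counting standard monomials gives mu = 7. Corank 1: A-series; mu = 7 gives A_7. f is A_6 but g is A_7, hence not right-equivalent.

No.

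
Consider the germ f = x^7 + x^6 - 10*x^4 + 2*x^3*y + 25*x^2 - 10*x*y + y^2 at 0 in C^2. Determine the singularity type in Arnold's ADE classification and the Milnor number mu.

Type A_{6}, Milnor number mu = 6.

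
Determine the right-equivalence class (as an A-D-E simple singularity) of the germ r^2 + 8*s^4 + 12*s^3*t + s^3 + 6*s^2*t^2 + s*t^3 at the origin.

E7

The Hessian of f at 0 has rank 1. Corank 2; j^3 = s^3 is a perfect cube, so E-series; the 4-jet and mu = 7 give E_7.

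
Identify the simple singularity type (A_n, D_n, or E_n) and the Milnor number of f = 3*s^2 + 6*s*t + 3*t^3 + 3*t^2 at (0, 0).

Type A_2, Milnor number mu = 2.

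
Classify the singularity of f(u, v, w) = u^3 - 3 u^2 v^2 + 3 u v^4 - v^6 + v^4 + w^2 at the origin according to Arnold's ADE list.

E6

The Hessian of f at 0 is [[0, 0, 0], [0, 0, 0], [0, 0, 2]] with rank 1, so corank 2. A Groebner basis of the Jacobian ideal J(f) in C{u,v,w} is {u^3, u^2*v, -u^2/2 + u*v^2, v^3, w}; counting standard monomials gives mu = 6. Corank 2; j^3 = u^3 is a perfect cube, so E-series; the 4-jet and mu = 6 give E_6.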